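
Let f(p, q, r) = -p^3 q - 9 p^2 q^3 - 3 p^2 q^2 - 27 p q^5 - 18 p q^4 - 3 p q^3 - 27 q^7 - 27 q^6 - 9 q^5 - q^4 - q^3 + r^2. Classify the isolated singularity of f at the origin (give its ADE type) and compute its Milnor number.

Type E7, Milnor number mu = 7.

The Hessian of f at 0 has rank 1. Corank 2; j^3 = -q^3 is a perfect cube, so E-series; the 4-jet and mu = 7 give E_7.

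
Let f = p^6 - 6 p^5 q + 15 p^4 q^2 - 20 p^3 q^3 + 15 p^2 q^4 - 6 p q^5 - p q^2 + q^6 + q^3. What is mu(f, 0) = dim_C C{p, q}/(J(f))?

7

The Hessian of f at 0 has rank 0. Corank 2; j^3 = -q^2*(p - q) has shape L^2 M (L != M), so D-series; mu = 7 gives D_7.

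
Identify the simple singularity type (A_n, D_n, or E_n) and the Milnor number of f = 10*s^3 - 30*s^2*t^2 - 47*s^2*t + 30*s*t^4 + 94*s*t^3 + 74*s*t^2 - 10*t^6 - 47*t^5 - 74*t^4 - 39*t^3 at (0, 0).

Type D4, Milnor number mu = 4.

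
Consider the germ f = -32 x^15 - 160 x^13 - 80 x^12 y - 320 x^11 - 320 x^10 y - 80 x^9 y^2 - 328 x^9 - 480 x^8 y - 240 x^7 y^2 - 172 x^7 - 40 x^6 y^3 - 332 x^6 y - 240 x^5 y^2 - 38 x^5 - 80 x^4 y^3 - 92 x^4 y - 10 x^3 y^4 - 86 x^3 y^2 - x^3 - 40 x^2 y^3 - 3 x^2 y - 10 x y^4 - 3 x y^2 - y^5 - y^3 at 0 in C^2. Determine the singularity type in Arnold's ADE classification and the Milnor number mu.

Type E_8, Milnor number mu = 8.

The Hessian of f at 0 has rank 0. Corank 2; j^3 = -(x + y)^3 is a perfect cube, so E-series; the 5-jet and mu = 8 give E_8.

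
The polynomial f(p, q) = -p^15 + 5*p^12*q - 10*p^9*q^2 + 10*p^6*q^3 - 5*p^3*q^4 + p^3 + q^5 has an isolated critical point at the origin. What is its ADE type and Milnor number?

Type E_{8}, Milnor number mu = 8.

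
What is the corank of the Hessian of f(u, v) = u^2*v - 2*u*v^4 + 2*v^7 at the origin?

Hessian at 0 has rank 0.

2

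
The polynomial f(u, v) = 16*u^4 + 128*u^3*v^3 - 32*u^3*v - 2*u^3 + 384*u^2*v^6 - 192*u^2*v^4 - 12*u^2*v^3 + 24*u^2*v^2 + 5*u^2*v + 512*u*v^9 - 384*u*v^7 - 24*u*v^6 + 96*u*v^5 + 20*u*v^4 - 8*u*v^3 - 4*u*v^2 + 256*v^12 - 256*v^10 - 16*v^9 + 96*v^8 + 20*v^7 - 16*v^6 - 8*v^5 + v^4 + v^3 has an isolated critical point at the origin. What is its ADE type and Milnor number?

The Hessian of f at 0 is [[0, 0], [0, 0]] with rank 0, so corank 2. A Groebner basis of the Jacobian ideal J(f) in C{u,v} is {u*v^2 + u*v/8 - v^2/8, u*v/8 + v^3 - v^2/8, u^2 - 3*u*v/2 + v^2/2}; counting standard monomials gives mu = 5. Corank 2; j^3 = -(u - v)^2*(2*u - v) has shape L^2 M (L != M), so D-series; mu = 5 gives D_5.

Type D5, Milnor number mu = 5.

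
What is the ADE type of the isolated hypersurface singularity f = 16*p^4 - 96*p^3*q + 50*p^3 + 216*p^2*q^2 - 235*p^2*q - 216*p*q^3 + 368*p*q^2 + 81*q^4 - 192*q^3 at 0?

The Hessian of f at 0 is [[0, 0], [0, 0]] with rank 0, so corank 2. A Groebner basis of the Jacobian ideal J(f) in C{p,q} is {p*q^2 - 125*p*q + 200*q^2, -625*p*q/8 + q^3 + 125*q^2, p^2 - 31*p*q/10 + 12*q^2/5}; counting standard monomials gives mu = 5. Corank 2; j^3 = (2*p - 3*q)*(5*p - 8*q)^2 has shape L^2 M (L != M), so D-series; mu = 5 gives D_5.

D_5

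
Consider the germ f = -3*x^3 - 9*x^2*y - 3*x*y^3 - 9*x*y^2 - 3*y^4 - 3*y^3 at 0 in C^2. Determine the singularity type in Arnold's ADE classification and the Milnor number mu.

Type E7, Milnor number mu = 7.

The Hessian of f at 0 is [[0, 0], [0, 0]] with rank 0, so corank 2. A Groebner basis of the Jacobian ideal J(f) in C{x,y} is {x^3 + 3*x^2*y + 6*x^2 + 12*x*y + 6*y^2, -3*x^2 + x*y^2 - 6*x*y - 3*y^2, 3*x^2 + 6*x*y + y^3 + 3*y^2}; counting standard monomials gives mu = 7. Corank 2; j^3 = -3*(x + y)^3 is a perfect cube, so E-series; the 4-jet and mu = 7 give E_7.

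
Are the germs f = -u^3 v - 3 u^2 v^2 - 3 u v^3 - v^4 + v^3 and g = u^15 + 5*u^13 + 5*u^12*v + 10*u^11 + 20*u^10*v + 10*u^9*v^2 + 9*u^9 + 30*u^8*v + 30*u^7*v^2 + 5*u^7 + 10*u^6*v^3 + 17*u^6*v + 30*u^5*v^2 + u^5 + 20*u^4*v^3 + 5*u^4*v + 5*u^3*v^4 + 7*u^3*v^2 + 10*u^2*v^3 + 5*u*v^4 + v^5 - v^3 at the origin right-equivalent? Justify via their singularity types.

No.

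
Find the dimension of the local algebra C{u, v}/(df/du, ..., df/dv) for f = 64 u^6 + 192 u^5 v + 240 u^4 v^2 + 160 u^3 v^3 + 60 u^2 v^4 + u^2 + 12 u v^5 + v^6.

The Hessian of f at 0 is [[2, 0], [0, 0]] with rank 1, so corank 1. A Groebner basis of the Jacobian ideal J(f) in C{u,v} is {v^5, u}; counting standard monomials gives mu = 5. Corank 1: A-series; mu = 5 gives A_5.

5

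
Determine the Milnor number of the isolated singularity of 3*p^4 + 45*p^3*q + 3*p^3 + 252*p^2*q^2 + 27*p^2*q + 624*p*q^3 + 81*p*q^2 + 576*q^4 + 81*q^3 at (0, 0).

7

The Hessian of f at 0 has rank 0. Corank 2; j^3 = 3*(p + 3*q)^3 is a perfect cube, so E-series; the 4-jet and mu = 7 give E_7.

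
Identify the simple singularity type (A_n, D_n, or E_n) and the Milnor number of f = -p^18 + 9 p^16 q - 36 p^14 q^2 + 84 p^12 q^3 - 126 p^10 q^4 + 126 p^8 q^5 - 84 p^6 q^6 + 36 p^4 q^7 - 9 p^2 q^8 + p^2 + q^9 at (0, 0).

The Hessian of f at 0 is [[2, 0], [0, 0]] with rank 1, so corank 1. A Groebner basis of the Jacobian ideal J(f) in C{p,q} is {q^8, p}; counting standard monomials gives mu = 8. Corank 1: A-series; mu = 8 gives A_8.

Type A8, Milnor number mu = 8.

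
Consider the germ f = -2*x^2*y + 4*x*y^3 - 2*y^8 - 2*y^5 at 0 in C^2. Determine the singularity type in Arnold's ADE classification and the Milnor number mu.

The Hessian of f at 0 has rank 0. Corank 2; j^3 = -2*x^2*y has shape L^2 M (L != M), so D-series; mu = 9 gives D_9.

Type D_9, Milnor number mu = 9.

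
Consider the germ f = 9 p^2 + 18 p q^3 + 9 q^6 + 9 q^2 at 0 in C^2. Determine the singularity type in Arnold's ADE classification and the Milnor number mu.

Type A_{1}, Milnor number mu = 1.

The Hessian of f at 0 is [[18, 0], [0, 18]] with rank 2, so corank 0. A Groebner basis of the Jacobian ideal J(f) in C{p,q} is {p, q}; counting standard monomials gives mu = 1. Corank 0: nondegenerate Morse point, so A_1.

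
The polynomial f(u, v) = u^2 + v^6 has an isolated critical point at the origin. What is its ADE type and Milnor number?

Type A5, Milnor number mu = 5.

The Hessian of f at 0 has rank 1. Corank 1: A-series; mu = 5 gives A_5.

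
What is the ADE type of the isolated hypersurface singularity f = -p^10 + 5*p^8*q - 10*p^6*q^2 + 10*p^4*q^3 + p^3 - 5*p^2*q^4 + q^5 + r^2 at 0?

E8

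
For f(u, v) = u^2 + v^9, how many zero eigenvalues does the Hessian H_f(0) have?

The Hessian at 0 is [[2, 0], [0, 0]] of rank 1; hence corank 1.

1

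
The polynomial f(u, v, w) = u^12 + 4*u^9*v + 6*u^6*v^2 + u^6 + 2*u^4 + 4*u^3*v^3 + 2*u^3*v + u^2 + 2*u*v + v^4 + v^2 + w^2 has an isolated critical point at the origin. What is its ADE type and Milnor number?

Type A_{3}, Milnor number mu = 3.

The Hessian of f at 0 has rank 2. Corank 1: A-series; mu = 3 gives A_3.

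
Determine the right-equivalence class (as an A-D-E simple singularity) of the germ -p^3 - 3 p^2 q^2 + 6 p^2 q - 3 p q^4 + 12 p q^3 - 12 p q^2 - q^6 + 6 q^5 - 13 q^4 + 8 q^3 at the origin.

The Hessian of f at 0 is [[0, 0], [0, 0]] with rank 0, so corank 2. A Groebner basis of the Jacobian ideal J(f) in C{p,q} is {p^3 + 6*p^2 - 24*p*q + 24*q^2, p^2*q + 2*p^2 - 8*p*q + 8*q^2, p^2/2 + p*q^2 - 2*p*q + 2*q^2, q^3}; counting standard monomials gives mu = 6. Corank 2; j^3 = -(p - 2*q)^3 is a perfect cube, so E-series; the 4-jet and mu = 6 give E_6.

E_6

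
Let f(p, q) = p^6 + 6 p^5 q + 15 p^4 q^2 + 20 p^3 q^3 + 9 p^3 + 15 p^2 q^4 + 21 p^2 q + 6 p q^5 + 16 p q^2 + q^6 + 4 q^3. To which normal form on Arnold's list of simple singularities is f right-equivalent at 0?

The Hessian of f at 0 has rank 0. Corank 2; j^3 = (p + q)*(3*p + 2*q)^2 has shape L^2 M (L != M), so D-series; mu = 7 gives D_7.

D_7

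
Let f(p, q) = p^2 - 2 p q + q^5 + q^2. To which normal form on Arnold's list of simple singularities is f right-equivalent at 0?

The Hessian of f at 0 has rank 1. Corank 1: A-series; mu = 4 gives A_4.

A_{4}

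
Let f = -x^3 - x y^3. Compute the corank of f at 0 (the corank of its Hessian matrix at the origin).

2

Hessian at 0 has rank 0.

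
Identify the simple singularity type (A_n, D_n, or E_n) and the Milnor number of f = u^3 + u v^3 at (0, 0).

The Hessian of f at 0 has rank 0. Corank 2; j^3 = u^3 is a perfect cube, so E-series; the 4-jet and mu = 7 give E_7.

Type E_{7}, Milnor number mu = 7.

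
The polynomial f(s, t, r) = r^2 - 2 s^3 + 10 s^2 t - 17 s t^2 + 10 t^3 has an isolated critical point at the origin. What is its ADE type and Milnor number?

Type D_4, Milnor number mu = 4.

The Hessian of f at 0 is [[0, 0, 0], [0, 0, 0], [0, 0, 2]] with rank 1, so corank 2. A Groebner basis of the Jacobian ideal J(f) in C{s,t,r} is {t^3, s^2 - 11*t^2/2, s*t - 5*t^2/2, r}; counting standard monomials gives mu = 4. Corank 2; j^3 = -(s - 2*t)*(2*s^2 - 6*s*t + 5*t^2) splits into three distinct lines over C (the quadratic factor has nonzero discriminant), so D_4.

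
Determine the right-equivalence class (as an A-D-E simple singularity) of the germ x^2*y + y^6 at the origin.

The Hessian of f at 0 is [[0, 0], [0, 0]] with rank 0, so corank 2. A Groebner basis of the Jacobian ideal J(f) in C{x,y} is {x^2/6 + y^5, x^3, x*y}; counting standard monomials gives mu = 7. Corank 2; j^3 = x^2*y has shape L^2 M (L != M), so D-series; mu = 7 gives D_7.

D_{7}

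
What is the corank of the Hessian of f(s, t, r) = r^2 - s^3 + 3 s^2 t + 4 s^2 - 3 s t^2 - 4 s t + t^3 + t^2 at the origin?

1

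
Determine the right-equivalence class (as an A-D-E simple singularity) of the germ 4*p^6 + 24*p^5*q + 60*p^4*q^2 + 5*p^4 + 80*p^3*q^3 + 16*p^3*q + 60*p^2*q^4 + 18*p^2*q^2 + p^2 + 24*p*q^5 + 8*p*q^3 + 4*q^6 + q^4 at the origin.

A_{3}

The Hessian of f at 0 has rank 1. Corank 1: A-series; mu = 3 gives A_3.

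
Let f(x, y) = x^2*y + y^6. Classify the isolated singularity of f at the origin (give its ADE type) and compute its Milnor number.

The Hessian of f at 0 is [[0, 0], [0, 0]] with rank 0, so corank 2. A Groebner basis of the Jacobian ideal J(f) in C{x,y} is {x^2/6 + y^5, x^3, x*y}; counting standard monomials gives mu = 7. Corank 2; j^3 = x^2*y has shape L^2 M (L != M), so D-series; mu = 7 gives D_7.

Type D_{7}, Milnor number mu = 7.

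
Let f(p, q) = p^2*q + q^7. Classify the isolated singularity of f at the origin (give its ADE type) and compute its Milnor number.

The Hessian of f at 0 has rank 0. Corank 2; j^3 = p^2*q has shape L^2 M (L != M), so D-series; mu = 8 gives D_8.

Type D8, Milnor number mu = 8.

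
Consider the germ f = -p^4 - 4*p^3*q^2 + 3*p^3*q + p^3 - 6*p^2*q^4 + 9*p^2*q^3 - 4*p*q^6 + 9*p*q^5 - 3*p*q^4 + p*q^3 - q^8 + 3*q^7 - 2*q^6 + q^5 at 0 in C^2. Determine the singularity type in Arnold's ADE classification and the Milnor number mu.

Type E_{7}, Milnor number mu = 7.

The Hessian of f at 0 is [[0, 0], [0, 0]] with rank 0, so corank 2. A Groebner basis of the Jacobian ideal J(f) in C{p,q} is {-p^2/2 + q^4 - q^3/6, p^3, p^2*q + p^2/6 + q^3/18, 5*p^2/6 + p*q^2 + 5*q^3/18}; counting standard monomials gives mu = 7. Corank 2; j^3 = p^3 is a perfect cube, so E-series; the 4-jet and mu = 7 give E_7.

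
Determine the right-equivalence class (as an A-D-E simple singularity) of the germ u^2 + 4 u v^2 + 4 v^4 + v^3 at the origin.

A2

The Hessian of f at 0 is [[2, 0], [0, 0]] with rank 1, so corank 1. A Groebner basis of the Jacobian ideal J(f) in C{u,v} is {v^2, u}; counting standard monomials gives mu = 2. Corank 1: A-series; mu = 2 gives A_2.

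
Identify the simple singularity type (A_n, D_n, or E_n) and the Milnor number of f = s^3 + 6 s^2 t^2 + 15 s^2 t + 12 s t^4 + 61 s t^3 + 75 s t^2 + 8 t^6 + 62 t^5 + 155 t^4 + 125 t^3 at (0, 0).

The Hessian of f at 0 is [[0, 0], [0, 0]] with rank 0, so corank 2. A Groebner basis of the Jacobian ideal J(f) in C{s,t} is {-s^2/4 - 5*s*t/2 + t^4 - t^3/12 - 25*t^2/4, s^3 + 145*s^2/4 + 725*s*t/2 + 1645*t^3/12 + 3625*t^2/4, s^2*t - 59*s^2/12 - 295*s*t/6 - 959*t^3/36 - 1475*t^2/12, s^2/2 + s*t^2 + 5*s*t + 31*t^3/6 + 25*t^2/2}; counting standard monomials gives mu = 7. Corank 2; j^3 = (s + 5*t)^3 is a perfect cube, so E-series; the 4-jet and mu = 7 give E_7.

Type E7, Milnor number mu = 7.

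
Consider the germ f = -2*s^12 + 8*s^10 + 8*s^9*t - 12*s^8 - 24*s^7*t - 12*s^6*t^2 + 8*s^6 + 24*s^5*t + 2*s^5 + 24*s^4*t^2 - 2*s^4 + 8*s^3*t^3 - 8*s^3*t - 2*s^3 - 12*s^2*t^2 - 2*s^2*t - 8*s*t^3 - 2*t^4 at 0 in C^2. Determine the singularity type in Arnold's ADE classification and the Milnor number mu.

The Hessian of f at 0 is [[0, 0], [0, 0]] with rank 0, so corank 2. A Groebner basis of the Jacobian ideal J(f) in C{s,t} is {s*t^2, -s*t/4 + t^3, s^2 + s*t}; counting standard monomials gives mu = 5. Corank 2; j^3 = -2*s^2*(s + t) has shape L^2 M (L != M), so D-series; mu = 5 gives D_5.

Type D_{5}, Milnor number mu = 5.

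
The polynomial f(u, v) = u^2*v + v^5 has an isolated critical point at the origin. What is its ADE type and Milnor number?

Type D6, Milnor number mu = 6.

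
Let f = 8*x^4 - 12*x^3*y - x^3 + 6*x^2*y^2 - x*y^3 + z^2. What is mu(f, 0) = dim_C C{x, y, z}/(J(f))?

7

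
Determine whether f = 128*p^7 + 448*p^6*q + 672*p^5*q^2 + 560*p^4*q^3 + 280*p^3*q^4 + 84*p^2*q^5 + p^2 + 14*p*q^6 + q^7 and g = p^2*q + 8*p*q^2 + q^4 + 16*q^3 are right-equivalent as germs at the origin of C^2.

No.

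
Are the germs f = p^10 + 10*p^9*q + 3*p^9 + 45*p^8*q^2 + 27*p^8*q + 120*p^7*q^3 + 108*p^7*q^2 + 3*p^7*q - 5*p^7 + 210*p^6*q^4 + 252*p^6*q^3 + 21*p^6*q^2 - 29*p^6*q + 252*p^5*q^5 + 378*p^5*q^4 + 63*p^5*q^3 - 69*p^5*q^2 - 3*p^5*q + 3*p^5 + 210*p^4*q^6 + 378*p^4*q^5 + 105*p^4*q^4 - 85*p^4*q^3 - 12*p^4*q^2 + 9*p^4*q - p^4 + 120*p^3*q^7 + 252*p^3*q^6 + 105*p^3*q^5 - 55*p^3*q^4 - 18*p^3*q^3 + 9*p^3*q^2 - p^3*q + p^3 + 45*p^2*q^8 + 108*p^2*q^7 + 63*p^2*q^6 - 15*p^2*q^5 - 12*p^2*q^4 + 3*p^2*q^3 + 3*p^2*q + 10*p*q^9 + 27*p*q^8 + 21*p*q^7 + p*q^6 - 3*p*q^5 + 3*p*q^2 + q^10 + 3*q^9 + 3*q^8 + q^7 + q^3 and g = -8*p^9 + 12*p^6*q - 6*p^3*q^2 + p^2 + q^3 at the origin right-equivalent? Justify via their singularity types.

No.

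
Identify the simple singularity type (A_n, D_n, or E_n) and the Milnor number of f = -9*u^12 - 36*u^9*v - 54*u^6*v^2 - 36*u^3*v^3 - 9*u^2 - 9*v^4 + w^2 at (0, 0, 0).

The Hessian of f at 0 has rank 2. Corank 1: A-series; mu = 3 gives A_3.

Type A_{3}, Milnor number mu = 3.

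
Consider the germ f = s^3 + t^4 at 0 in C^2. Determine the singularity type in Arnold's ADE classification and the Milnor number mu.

Type E_6, Milnor number mu = 6.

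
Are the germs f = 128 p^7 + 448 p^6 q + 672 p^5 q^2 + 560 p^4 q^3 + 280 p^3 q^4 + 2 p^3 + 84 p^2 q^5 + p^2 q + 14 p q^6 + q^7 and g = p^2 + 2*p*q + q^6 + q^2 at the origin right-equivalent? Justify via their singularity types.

No.

The Hessian of f at 0 has rank 0. Corank 2; j^3 = p^2*(2*p + q) has shape L^2 M (L != M), so D-series; mu = 8 gives D_8. The Hessian of g at 0 has rank 1. Corank 1: A-series; mu = 5 gives A_5. f is D_8 but g is A_5, hence not right-equivalent.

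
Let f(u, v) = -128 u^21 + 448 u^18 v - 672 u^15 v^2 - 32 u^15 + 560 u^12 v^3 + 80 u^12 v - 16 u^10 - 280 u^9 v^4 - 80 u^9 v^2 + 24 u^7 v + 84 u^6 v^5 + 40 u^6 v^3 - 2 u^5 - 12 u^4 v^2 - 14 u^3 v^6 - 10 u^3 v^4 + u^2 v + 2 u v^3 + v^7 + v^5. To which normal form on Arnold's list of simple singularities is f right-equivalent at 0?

D_{8}

The Hessian of f at 0 has rank 0. Corank 2; j^3 = u^2*v has shape L^2 M (L != M), so D-series; mu = 8 gives D_8.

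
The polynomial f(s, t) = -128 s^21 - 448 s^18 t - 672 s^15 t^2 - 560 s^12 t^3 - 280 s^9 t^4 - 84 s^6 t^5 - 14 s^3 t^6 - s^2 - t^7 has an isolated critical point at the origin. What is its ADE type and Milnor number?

The Hessian of f at 0 is [[-2, 0], [0, 0]] with rank 1, so corank 1. A Groebner basis of the Jacobian ideal J(f) in C{s,t} is {t^6, s}; counting standard monomials gives mu = 6. Corank 1: A-series; mu = 6 gives A_6.

Type A6, Milnor number mu = 6.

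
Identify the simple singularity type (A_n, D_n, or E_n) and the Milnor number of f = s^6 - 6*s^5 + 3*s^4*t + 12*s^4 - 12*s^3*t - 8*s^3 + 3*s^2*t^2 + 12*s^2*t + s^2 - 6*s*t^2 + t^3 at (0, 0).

The Hessian of f at 0 has rank 1. Corank 1: A-series; mu = 2 gives A_2.

Type A_2, Milnor number mu = 2.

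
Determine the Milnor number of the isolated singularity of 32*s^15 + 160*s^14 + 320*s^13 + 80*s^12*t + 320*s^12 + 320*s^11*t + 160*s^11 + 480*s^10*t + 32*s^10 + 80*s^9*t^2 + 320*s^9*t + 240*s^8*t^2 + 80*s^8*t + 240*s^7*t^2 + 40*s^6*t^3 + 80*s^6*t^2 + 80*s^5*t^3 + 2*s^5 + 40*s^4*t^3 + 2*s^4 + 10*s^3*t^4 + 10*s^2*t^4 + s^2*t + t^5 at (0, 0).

6

The Hessian of f at 0 is [[0, 0], [0, 0]] with rank 0, so corank 2. A Groebner basis of the Jacobian ideal J(f) in C{s,t} is {s^2/5 + t^4, s^3, s*t}; counting standard monomials gives mu = 6. Corank 2; j^3 = s^2*t has shape L^2 M (L != M), so D-series; mu = 6 gives D_6.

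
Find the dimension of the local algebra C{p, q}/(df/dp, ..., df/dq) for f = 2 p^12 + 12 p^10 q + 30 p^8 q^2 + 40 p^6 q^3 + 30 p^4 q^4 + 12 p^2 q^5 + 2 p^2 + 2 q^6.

5

The Hessian of f at 0 has rank 1. Corank 1: A-series; mu = 5 gives A_5.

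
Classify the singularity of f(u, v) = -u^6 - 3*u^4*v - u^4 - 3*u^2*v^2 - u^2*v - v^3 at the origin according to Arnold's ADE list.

D_4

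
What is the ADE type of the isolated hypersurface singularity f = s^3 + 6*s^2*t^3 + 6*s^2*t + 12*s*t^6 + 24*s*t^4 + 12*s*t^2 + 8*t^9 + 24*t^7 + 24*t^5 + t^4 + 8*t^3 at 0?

E_{6}

The Hessian of f at 0 has rank 0. Corank 2; j^3 = (s + 2*t)^3 is a perfect cube, so E-series; the 4-jet and mu = 6 give E_6.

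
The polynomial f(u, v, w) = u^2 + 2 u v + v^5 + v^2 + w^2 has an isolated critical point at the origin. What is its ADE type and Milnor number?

Type A_{4}, Milnor number mu = 4.

The Hessian of f at 0 is [[2, 2, 0], [2, 2, 0], [0, 0, 2]] with rank 2, so corank 1. A Groebner basis of the Jacobian ideal J(f) in C{u,v,w} is {v^4, u + v, w}; counting standard monomials gives mu = 4. Corank 1: A-series; mu = 4 gives A_4.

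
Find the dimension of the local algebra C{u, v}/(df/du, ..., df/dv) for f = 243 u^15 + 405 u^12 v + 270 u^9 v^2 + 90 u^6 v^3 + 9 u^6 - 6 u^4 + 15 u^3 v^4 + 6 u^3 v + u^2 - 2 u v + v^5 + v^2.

4

The Hessian of f at 0 has rank 1. Corank 1: A-series; mu = 4 gives A_4.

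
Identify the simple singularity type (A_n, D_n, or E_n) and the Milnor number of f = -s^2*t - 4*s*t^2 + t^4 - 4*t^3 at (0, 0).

The Hessian of f at 0 has rank 0. Corank 2; j^3 = -t*(s + 2*t)^2 has shape L^2 M (L != M), so D-series; mu = 5 gives D_5.

Type D5, Milnor number mu = 5.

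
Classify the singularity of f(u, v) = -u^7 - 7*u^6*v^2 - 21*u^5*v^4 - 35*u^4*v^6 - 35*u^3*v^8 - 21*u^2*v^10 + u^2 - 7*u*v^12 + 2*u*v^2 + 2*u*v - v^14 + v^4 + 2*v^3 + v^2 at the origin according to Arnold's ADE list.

The Hessian of f at 0 has rank 1. Corank 1: A-series; mu = 6 gives A_6.

A_6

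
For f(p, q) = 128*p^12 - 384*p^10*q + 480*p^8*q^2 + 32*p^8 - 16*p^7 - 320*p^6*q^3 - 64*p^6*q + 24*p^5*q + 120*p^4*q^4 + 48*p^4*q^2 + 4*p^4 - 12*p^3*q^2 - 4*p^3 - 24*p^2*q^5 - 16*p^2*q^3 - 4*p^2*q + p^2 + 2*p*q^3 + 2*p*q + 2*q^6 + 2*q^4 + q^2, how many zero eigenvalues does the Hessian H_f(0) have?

1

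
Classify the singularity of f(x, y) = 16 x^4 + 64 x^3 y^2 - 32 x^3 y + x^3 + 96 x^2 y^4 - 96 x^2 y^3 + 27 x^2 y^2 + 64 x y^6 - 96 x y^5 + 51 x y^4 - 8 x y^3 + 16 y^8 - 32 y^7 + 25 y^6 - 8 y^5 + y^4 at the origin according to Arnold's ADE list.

E_6

The Hessian of f at 0 has rank 0. Corank 2; j^3 = x^3 is a perfect cube, so E-series; the 4-jet and mu = 6 give E_6.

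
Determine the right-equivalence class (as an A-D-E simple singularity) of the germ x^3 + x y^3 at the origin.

The Hessian of f at 0 has rank 0. Corank 2; j^3 = x^3 is a perfect cube, so E-series; the 4-jet and mu = 7 give E_7.

E7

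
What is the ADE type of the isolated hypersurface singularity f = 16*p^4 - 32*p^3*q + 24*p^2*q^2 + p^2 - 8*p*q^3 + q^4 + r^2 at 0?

The Hessian of f at 0 is [[2, 0, 0], [0, 0, 0], [0, 0, 2]] with rank 2, so corank 1. A Groebner basis of the Jacobian ideal J(f) in C{p,q,r} is {q^3, p, r}; counting standard monomials gives mu = 3. Corank 1: A-series; mu = 3 gives A_3.

A_3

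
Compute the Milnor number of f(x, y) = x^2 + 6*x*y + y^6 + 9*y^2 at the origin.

The Hessian of f at 0 is [[2, 6], [6, 18]] with rank 1, so corank 1. A Groebner basis of the Jacobian ideal J(f) in C{x,y} is {y^5, x + 3*y}; counting standard monomials gives mu = 5. Corank 1: A-series; mu = 5 gives A_5.

5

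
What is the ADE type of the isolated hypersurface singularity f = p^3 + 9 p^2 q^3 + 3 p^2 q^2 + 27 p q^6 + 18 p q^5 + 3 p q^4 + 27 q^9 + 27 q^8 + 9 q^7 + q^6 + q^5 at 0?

E8

The Hessian of f at 0 is [[0, 0], [0, 0]] with rank 0, so corank 2. A Groebner basis of the Jacobian ideal J(f) in C{p,q} is {p^2/6 + p*q^3 + p*q^2/3, q^4, p^3, p^2*q - p^2/3 - 2*p*q^2/3}; counting standard monomials gives mu = 8. Corank 2; j^3 = p^3 is a perfect cube, so E-series; the 5-jet and mu = 8 give E_8.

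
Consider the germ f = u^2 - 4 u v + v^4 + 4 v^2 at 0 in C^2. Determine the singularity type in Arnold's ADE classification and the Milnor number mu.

Type A_3, Milnor number mu = 3.

The Hessian of f at 0 has rank 1. Corank 1: A-series; mu = 3 gives A_3.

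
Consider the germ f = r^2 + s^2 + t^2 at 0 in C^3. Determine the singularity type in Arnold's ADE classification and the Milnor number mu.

The Hessian of f at 0 has rank 3. Corank 0: nondegenerate Morse point, so A_1.

Type A_1, Milnor number mu = 1.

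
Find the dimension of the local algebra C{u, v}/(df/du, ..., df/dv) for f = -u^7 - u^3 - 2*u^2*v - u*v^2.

8

The Hessian of f at 0 has rank 0. Corank 2; j^3 = -u*(u + v)^2 has shape L^2 M (L != M), so D-series; mu = 8 gives D_8.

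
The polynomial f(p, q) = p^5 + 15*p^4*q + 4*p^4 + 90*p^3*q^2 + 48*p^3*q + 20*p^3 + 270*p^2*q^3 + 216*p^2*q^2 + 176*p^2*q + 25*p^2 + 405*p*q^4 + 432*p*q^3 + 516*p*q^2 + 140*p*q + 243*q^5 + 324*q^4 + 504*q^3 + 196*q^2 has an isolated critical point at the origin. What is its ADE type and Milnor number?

Type A_{4}, Milnor number mu = 4.

The Hessian of f at 0 is [[50, 140], [140, 392]] with rank 1, so corank 1. A Groebner basis of the Jacobian ideal J(f) in C{p,q} is {-3125*p/8 + q^3 - 25*q^2/4 - 4375*q/4, p^2 - 35*p - 42*q^2/5 - 98*q, p*q + 25*p/4 + 29*q^2/10 + 35*q/2}; counting standard monomials gives mu = 4. Corank 1: A-series; mu = 4 gives A_4.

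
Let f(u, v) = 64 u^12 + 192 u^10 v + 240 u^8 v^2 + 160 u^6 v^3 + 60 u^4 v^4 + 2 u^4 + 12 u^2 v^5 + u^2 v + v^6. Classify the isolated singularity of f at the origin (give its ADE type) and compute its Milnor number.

The Hessian of f at 0 is [[0, 0], [0, 0]] with rank 0, so corank 2. A Groebner basis of the Jacobian ideal J(f) in C{u,v} is {u^2/6 + v^5, u^3, u*v}; counting standard monomials gives mu = 7. Corank 2; j^3 = u^2*v has shape L^2 M (L != M), so D-series; mu = 7 gives D_7.

Type D_7, Milnor number mu = 7.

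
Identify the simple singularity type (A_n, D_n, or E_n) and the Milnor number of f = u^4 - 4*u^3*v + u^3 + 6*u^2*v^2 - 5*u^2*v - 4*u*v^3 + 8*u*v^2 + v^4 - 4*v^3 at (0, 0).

Type D_{5}, Milnor number mu = 5.

The Hessian of f at 0 is [[0, 0], [0, 0]] with rank 0, so corank 2. A Groebner basis of the Jacobian ideal J(f) in C{u,v} is {u*v^2 - u*v/2 + v^2, -u*v/4 + v^3 + v^2/2, u^2 - 3*u*v + 2*v^2}; counting standard monomials gives mu = 5. Corank 2; j^3 = (u - 2*v)^2*(u - v) has shape L^2 M (L != M), so D-series; mu = 5 gives D_5.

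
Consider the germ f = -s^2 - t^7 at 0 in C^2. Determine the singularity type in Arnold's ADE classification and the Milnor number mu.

Type A_{6}, Milnor number mu = 6.

The Hessian of f at 0 has rank 1. Corank 1: A-series; mu = 6 gives A_6.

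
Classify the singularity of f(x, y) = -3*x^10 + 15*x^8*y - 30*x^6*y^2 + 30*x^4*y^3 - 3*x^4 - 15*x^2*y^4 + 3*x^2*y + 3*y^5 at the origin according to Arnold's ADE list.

The Hessian of f at 0 has rank 0. Corank 2; j^3 = 3*x^2*y has shape L^2 M (L != M), so D-series; mu = 6 gives D_6.

D_6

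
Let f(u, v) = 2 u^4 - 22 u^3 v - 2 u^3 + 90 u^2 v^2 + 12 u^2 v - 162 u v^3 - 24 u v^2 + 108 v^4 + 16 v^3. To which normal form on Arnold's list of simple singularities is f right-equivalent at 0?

E_7

The Hessian of f at 0 is [[0, 0], [0, 0]] with rank 0, so corank 2. A Groebner basis of the Jacobian ideal J(f) in C{u,v} is {3*u^2 - 12*u*v + v^4 + v^3 + 12*v^2, u^3 - 30*u^2 + 120*u*v - 18*v^3 - 120*v^2, u^2*v - 9*u^2 + 36*u*v - 7*v^3 - 36*v^2, -2*u^2 + u*v^2 + 8*u*v - 8*v^3/3 - 8*v^2}; counting standard monomials gives mu = 7. Corank 2; j^3 = -2*(u - 2*v)^3 is a perfect cube, so E-series; the 4-jet and mu = 7 give E_7.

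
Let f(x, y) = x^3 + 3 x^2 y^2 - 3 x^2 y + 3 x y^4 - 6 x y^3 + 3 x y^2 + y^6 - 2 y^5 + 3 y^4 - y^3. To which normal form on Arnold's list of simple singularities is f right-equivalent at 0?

E8

The Hessian of f at 0 has rank 0. Corank 2; j^3 = (x - y)^3 is a perfect cube, so E-series; the 5-jet and mu = 8 give E_8.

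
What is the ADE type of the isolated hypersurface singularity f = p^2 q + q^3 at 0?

D_{4}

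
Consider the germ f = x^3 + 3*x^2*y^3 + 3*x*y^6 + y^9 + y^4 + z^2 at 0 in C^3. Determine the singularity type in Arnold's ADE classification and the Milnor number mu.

Type E_{6}, Milnor number mu = 6.

The Hessian of f at 0 has rank 1. Corank 2; j^3 = x^3 is a perfect cube, so E-series; the 4-jet and mu = 6 give E_6.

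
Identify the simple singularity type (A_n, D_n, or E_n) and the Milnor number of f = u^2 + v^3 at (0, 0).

Type A_{2}, Milnor number mu = 2.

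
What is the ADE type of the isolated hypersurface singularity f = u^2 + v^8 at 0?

The Hessian of f at 0 is [[2, 0], [0, 0]] with rank 1, so corank 1. A Groebner basis of the Jacobian ideal J(f) in C{u,v} is {v^7, u}; counting standard monomials gives mu = 7. Corank 1: A-series; mu = 7 gives A_7.

A_{7}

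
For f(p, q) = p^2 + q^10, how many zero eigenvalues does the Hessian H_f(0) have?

Hessian at 0 has rank 1.

1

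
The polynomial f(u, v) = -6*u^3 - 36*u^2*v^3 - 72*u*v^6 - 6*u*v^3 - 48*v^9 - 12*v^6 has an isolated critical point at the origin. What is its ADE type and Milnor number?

The Hessian of f at 0 is [[0, 0], [0, 0]] with rank 0, so corank 2. A Groebner basis of the Jacobian ideal J(f) in C{u,v} is {u^3, u*v^2, 3*u^2 + v^3}; counting standard monomials gives mu = 7. Corank 2; j^3 = -6*u^3 is a perfect cube, so E-series; the 4-jet and mu = 7 give E_7.

Type E_{7}, Milnor number mu = 7.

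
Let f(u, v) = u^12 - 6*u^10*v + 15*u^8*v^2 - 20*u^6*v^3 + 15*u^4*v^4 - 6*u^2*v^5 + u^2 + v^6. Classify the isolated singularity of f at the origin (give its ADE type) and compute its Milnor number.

The Hessian of f at 0 is [[2, 0], [0, 0]] with rank 1, so corank 1. A Groebner basis of the Jacobian ideal J(f) in C{u,v} is {v^5, u}; counting standard monomials gives mu = 5. Corank 1: A-series; mu = 5 gives A_5.

Type A_5, Milnor number mu = 5.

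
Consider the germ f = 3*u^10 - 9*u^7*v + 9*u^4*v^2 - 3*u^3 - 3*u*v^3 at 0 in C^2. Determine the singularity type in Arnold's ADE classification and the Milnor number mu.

Type E7, Milnor number mu = 7.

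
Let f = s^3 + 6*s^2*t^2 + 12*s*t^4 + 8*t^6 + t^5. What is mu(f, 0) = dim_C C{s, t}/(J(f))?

8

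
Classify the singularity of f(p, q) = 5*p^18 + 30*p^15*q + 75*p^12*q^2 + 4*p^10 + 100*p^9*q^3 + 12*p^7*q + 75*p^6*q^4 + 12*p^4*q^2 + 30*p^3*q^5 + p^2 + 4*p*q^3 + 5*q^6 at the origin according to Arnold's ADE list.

A_5

The Hessian of f at 0 has rank 1. Corank 1: A-series; mu = 5 gives A_5.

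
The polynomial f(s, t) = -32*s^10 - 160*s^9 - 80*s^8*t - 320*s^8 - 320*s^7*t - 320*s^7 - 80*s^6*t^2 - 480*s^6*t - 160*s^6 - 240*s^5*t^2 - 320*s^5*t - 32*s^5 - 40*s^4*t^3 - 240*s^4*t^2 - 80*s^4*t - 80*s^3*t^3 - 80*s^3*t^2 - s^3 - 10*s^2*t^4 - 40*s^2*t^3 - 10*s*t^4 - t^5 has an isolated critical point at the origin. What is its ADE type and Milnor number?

Type E_8, Milnor number mu = 8.

The Hessian of f at 0 is [[0, 0], [0, 0]] with rank 0, so corank 2. A Groebner basis of the Jacobian ideal J(f) in C{s,t} is {t^5, s*t^3 + t^4/8, s^2}; counting standard monomials gives mu = 8. Corank 2; j^3 = -s^3 is a perfect cube, so E-series; the 5-jet and mu = 8 give E_8.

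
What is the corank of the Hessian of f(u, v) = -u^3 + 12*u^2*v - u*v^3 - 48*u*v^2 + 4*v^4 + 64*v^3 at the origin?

2

The Hessian at 0 is [[0, 0], [0, 0]] of rank 0; hence corank 2.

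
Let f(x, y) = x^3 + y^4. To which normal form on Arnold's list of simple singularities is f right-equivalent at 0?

E6

The Hessian of f at 0 is [[0, 0], [0, 0]] with rank 0, so corank 2. A Groebner basis of the Jacobian ideal J(f) in C{x,y} is {y^3, x^2}; counting standard monomials gives mu = 6. Corank 2; j^3 = x^3 is a perfect cube, so E-series; the 4-jet and mu = 6 give E_6.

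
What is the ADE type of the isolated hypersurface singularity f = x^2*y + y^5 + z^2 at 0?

The Hessian of f at 0 is [[0, 0, 0], [0, 0, 0], [0, 0, 2]] with rank 1, so corank 2. A Groebner basis of the Jacobian ideal J(f) in C{x,y,z} is {x^2/5 + y^4, x^3, x*y, z}; counting standard monomials gives mu = 6. Corank 2; j^3 = x^2*y has shape L^2 M (L != M), so D-series; mu = 6 gives D_6.

D_6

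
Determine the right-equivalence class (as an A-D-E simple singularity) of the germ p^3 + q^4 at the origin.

E_{6}

The Hessian of f at 0 has rank 0. Corank 2; j^3 = p^3 is a perfect cube, so E-series; the 4-jet and mu = 6 give E_6.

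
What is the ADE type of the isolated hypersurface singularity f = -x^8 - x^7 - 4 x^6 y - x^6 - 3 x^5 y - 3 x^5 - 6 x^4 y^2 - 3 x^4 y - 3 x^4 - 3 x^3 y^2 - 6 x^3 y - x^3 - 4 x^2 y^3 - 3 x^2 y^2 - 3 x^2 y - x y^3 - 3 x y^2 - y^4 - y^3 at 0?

The Hessian of f at 0 is [[0, 0], [0, 0]] with rank 0, so corank 2. A Groebner basis of the Jacobian ideal J(f) in C{x,y} is {3*x^2/4 + 3*x*y/2 + y^4 + y^3/4 + 3*y^2/4, x^3 - 3*x^2/2 - 3*x*y + y^3/2 - 3*y^2/2, x^2*y + 5*x^2/4 + 5*x*y/2 - 7*y^3/12 + 5*y^2/4, -3*x^2/4 + x*y^2 - 3*x*y/2 + 3*y^3/4 - 3*y^2/4}; counting standard monomials gives mu = 7. Corank 2; j^3 = -(x + y)^3 is a perfect cube, so E-series; the 4-jet and mu = 7 give E_7.

E7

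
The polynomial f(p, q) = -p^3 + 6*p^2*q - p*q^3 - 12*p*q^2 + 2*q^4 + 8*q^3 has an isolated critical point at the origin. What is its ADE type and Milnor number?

The Hessian of f at 0 is [[0, 0], [0, 0]] with rank 0, so corank 2. A Groebner basis of the Jacobian ideal J(f) in C{p,q} is {p^3 - 6*p^2*q - 48*p^2 + 192*p*q - 192*q^2, 6*p^2 + p*q^2 - 24*p*q + 24*q^2, 3*p^2 - 12*p*q + q^3 + 12*q^2}; counting standard monomials gives mu = 7. Corank 2; j^3 = -(p - 2*q)^3 is a perfect cube, so E-series; the 4-jet and mu = 7 give E_7.

Type E7, Milnor number mu = 7.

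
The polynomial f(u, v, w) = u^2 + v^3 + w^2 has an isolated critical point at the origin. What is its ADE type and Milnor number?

The Hessian of f at 0 has rank 2. Corank 1: A-series; mu = 2 gives A_2.

Type A_{2}, Milnor number mu = 2.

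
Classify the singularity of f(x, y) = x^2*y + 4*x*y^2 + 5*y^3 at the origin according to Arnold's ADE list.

D_{4}

The Hessian of f at 0 is [[0, 0], [0, 0]] with rank 0, so corank 2. A Groebner basis of the Jacobian ideal J(f) in C{x,y} is {y^3, x^2 - y^2, x*y + 2*y^2}; counting standard monomials gives mu = 4. Corank 2; j^3 = y*(x^2 + 4*x*y + 5*y^2) splits into three distinct lines over C (the quadratic factor has nonzero discriminant), so D_4.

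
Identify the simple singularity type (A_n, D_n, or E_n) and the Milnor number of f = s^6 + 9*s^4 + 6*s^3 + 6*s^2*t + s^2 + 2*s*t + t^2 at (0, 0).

Type A5, Milnor number mu = 5.

The Hessian of f at 0 has rank 1. Corank 1: A-series; mu = 5 gives A_5.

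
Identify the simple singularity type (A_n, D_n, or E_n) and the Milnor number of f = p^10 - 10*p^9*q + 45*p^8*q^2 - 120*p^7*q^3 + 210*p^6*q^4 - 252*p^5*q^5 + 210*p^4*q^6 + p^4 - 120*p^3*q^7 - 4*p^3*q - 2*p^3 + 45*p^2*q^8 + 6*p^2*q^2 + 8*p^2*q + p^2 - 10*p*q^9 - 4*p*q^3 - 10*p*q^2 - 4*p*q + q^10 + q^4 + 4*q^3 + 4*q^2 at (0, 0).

Type A9, Milnor number mu = 9.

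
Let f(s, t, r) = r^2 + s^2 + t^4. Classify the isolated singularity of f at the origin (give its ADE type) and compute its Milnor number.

Type A3, Milnor number mu = 3.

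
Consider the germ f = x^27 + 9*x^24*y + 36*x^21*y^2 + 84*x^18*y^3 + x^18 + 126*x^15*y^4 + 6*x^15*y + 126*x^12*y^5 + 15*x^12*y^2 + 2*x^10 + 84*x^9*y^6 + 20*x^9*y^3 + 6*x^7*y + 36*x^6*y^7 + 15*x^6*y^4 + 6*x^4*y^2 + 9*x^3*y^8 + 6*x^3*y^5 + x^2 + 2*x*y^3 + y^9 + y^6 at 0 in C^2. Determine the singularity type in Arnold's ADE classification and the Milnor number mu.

The Hessian of f at 0 is [[2, 0], [0, 0]] with rank 1, so corank 1. A Groebner basis of the Jacobian ideal J(f) in C{x,y} is {x^2*y^2, x^3, x + y^3}; counting standard monomials gives mu = 8. Corank 1: A-series; mu = 8 gives A_8.

Type A_8, Milnor number mu = 8.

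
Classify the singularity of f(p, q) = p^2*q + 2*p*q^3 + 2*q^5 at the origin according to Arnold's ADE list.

D_{6}

The Hessian of f at 0 has rank 0. Corank 2; j^3 = p^2*q has shape L^2 M (L != M), so D-series; mu = 6 gives D_6.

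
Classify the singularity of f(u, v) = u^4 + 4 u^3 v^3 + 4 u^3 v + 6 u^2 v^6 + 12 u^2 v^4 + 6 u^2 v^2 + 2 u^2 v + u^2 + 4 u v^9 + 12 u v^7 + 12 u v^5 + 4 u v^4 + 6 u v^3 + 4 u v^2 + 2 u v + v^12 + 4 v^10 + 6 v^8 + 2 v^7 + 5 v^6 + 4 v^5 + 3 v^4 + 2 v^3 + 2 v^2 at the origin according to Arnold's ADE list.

The Hessian of f at 0 has rank 2. Corank 0: nondegenerate Morse point, so A_1.

A_{1}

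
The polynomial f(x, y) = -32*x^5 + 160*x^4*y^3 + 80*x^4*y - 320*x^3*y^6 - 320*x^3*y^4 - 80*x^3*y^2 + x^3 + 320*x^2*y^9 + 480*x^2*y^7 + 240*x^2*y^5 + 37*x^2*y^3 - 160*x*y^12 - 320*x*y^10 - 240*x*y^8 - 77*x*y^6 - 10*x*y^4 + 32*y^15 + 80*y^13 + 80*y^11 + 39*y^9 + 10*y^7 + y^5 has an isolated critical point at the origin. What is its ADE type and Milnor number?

Type E_{8}, Milnor number mu = 8.

The Hessian of f at 0 has rank 0. Corank 2; j^3 = x^3 is a perfect cube, so E-series; the 5-jet and mu = 8 give E_8.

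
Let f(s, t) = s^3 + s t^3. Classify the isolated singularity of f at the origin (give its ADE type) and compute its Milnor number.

Type E_{7}, Milnor number mu = 7.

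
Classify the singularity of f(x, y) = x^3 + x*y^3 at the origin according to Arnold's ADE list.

E7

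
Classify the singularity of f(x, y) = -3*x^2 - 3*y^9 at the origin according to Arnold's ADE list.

A_{8}

The Hessian of f at 0 has rank 1. Corank 1: A-series; mu = 8 gives A_8.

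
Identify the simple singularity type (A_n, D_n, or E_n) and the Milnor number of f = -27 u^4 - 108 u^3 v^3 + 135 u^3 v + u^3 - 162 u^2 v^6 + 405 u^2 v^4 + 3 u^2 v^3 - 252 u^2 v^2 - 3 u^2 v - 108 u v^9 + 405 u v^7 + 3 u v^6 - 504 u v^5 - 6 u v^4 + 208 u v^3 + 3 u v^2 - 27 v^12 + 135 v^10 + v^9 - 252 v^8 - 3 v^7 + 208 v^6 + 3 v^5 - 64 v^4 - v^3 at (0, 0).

The Hessian of f at 0 has rank 0. Corank 2; j^3 = (u - v)^3 is a perfect cube, so E-series; the 4-jet and mu = 7 give E_7.

Type E_{7}, Milnor number mu = 7.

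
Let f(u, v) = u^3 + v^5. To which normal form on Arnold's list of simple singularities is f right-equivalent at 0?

E_8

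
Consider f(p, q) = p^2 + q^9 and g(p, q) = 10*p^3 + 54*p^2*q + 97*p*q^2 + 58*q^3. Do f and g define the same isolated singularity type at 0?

No.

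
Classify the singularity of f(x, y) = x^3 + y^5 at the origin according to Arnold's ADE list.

The Hessian of f at 0 has rank 0. Corank 2; j^3 = x^3 is a perfect cube, so E-series; the 5-jet and mu = 8 give E_8.

E_{8}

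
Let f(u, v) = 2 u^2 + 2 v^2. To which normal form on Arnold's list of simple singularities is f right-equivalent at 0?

A_{1}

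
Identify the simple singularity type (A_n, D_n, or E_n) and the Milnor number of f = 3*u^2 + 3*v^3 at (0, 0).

The Hessian of f at 0 has rank 1. Corank 1: A-series; mu = 2 gives A_2.

Type A2, Milnor number mu = 2.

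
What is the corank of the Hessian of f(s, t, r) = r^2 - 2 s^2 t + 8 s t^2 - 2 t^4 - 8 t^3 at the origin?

Hessian at 0 has rank 1.

2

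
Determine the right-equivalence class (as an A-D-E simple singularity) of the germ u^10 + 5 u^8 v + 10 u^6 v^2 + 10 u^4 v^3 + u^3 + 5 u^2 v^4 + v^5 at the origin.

The Hessian of f at 0 is [[0, 0], [0, 0]] with rank 0, so corank 2. A Groebner basis of the Jacobian ideal J(f) in C{u,v} is {v^4, u^2}; counting standard monomials gives mu = 8. Corank 2; j^3 = u^3 is a perfect cube, so E-series; the 5-jet and mu = 8 give E_8.

E8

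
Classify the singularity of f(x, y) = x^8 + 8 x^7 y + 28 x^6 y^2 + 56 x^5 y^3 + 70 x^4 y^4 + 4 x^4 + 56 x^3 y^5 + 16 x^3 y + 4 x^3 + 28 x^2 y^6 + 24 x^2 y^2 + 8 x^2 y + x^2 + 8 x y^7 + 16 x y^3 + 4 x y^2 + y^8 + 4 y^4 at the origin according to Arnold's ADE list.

The Hessian of f at 0 has rank 1. Corank 1: A-series; mu = 7 gives A_7.

A_{7}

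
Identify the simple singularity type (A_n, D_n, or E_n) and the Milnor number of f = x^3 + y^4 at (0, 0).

The Hessian of f at 0 is [[0, 0], [0, 0]] with rank 0, so corank 2. A Groebner basis of the Jacobian ideal J(f) in C{x,y} is {y^3, x^2}; counting standard monomials gives mu = 6. Corank 2; j^3 = x^3 is a perfect cube, so E-series; the 4-jet and mu = 6 give E_6.

Type E_6, Milnor number mu = 6.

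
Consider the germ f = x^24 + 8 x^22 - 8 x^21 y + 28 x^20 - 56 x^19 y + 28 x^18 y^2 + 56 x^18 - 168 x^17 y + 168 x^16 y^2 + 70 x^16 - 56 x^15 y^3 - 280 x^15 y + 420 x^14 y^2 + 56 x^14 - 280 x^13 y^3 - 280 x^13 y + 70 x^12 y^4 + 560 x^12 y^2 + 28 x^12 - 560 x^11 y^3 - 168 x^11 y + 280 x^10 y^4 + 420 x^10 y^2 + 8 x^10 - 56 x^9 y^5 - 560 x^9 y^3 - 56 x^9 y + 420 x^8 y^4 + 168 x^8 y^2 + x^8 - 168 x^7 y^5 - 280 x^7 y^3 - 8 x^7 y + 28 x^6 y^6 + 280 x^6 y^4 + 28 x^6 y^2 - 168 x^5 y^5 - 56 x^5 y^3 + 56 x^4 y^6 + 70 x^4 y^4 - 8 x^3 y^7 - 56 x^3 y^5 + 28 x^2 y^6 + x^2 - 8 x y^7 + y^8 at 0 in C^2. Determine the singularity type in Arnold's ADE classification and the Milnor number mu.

The Hessian of f at 0 is [[2, 0], [0, 0]] with rank 1, so corank 1. A Groebner basis of the Jacobian ideal J(f) in C{x,y} is {y^7, x}; counting standard monomials gives mu = 7. Corank 1: A-series; mu = 7 gives A_7.

Type A_{7}, Milnor number mu = 7.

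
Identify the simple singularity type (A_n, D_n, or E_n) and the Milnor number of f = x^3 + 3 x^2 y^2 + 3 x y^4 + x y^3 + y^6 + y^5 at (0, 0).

The Hessian of f at 0 has rank 0. Corank 2; j^3 = x^3 is a perfect cube, so E-series; the 4-jet and mu = 7 give E_7.

Type E_7, Milnor number mu = 7.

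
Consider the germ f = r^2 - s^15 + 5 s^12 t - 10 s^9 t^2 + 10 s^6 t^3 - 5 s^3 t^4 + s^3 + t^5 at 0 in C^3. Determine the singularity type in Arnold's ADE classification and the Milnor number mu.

The Hessian of f at 0 has rank 1. Corank 2; j^3 = s^3 is a perfect cube, so E-series; the 5-jet and mu = 8 give E_8.

Type E_8, Milnor number mu = 8.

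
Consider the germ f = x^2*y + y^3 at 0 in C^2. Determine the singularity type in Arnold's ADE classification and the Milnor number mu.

Type D_{4}, Milnor number mu = 4.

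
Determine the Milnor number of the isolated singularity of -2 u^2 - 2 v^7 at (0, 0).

6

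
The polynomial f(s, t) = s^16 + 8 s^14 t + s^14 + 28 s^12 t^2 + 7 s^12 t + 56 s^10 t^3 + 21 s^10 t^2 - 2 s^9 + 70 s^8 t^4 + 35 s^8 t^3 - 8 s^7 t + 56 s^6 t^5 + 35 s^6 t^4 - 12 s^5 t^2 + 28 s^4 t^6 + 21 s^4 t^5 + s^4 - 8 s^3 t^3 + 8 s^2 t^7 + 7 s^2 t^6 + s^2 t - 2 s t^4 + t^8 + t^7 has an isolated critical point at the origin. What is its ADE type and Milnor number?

The Hessian of f at 0 has rank 0. Corank 2; j^3 = s^2*t has shape L^2 M (L != M), so D-series; mu = 9 gives D_9.

Type D_{9}, Milnor number mu = 9.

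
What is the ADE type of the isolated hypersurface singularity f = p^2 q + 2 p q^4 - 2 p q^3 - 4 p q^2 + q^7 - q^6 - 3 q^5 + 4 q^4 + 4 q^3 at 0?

D_{7}

The Hessian of f at 0 is [[0, 0], [0, 0]] with rank 0, so corank 2. A Groebner basis of the Jacobian ideal J(f) in C{p,q} is {p*q + q^4 - q^3 - 2*q^2, p^3 - 3*p^2/4 + 57*p*q/4 - 77*q^3/4 - 51*q^2/2, p^2*q - 3*p^2/8 + 41*p*q/8 - 61*q^3/8 - 35*q^2/4, -p^2/8 + p*q^2 + 11*p*q/8 - 23*q^3/8 - 9*q^2/4}; counting standard monomials gives mu = 7. Corank 2; j^3 = q*(p - 2*q)^2 has shape L^2 M (L != M), so D-series; mu = 7 gives D_7.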